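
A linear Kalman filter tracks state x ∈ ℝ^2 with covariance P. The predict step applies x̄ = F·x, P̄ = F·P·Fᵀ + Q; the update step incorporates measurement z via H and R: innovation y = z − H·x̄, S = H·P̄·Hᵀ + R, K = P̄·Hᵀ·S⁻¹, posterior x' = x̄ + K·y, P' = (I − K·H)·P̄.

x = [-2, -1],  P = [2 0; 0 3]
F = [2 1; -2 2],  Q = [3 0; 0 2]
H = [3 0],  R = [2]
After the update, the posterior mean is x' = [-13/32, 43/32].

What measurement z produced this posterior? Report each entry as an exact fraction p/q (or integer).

x̄ = F·x = [-5, 2]
P̄ = F·P·Fᵀ + Q = [14 -2; -2 22]
S = H·P̄·Hᵀ + R = [128]
K = P̄·Hᵀ·S⁻¹ = [21/64; -3/64]
x' − x̄ = [147/32, -21/32] = K·y
y = (KᵀK)⁻¹·Kᵀ·(x' − x̄) = [14]
z = y + H·x̄ = [14] + [-15] = [-1]

z = [-1]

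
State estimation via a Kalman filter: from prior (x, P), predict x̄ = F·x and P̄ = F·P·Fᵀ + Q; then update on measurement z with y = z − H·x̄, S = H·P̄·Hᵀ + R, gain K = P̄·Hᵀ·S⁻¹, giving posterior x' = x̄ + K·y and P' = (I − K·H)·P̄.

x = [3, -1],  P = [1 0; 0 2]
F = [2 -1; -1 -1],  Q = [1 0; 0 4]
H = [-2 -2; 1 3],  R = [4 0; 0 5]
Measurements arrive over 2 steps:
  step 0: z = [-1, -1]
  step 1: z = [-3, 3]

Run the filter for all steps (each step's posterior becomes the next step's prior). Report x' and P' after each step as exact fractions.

step 0: x̄ = F·x = [7, -2]
step 0: P̄ = F·P·Fᵀ + Q = [7 0; 0 7]
step 0: y = z − H·x̄ = [9, -2]
step 0: S = H·P̄·Hᵀ + R = [60 -56; -56 75]
step 0: K = P̄·Hᵀ·S⁻¹ = [-329/682 -91/341; 63/682 119/341]
step 0: x' = x̄ + K·y = [2177/682, -1273/682]
step 0: P' = (I − K·H)·P̄ = [721/341 -392/341; -392/341 329/341]
step 1: x̄ = F·x = [5627/682, -452/341]
step 1: P̄ = F·P·Fᵀ + Q = [5122/341 -721/341; -721/341 1630/341]
step 1: y = z − H·x̄ = [3700/341, -79/62]
step 1: S = H·P̄·Hᵀ + R = [22604/341 -1296/31; -1296/31 1561/31]
step 1: K = P̄·Hᵀ·S⁻¹ = [-159759/271114 -42959/135557; 41373/271114 50087/135557]
step 1: x' = x̄ + K·y = [306455/135557, -38091/271114]
step 1: P' = (I − K·H)·P̄ = [347036/135557 -187277/135557; -187277/135557 145904/135557]

step 0: x' = [2177/682, -1273/682], P' = [721/341 -392/341; -392/341 329/341]
step 1: x' = [306455/135557, -38091/271114], P' = [347036/135557 -187277/135557; -187277/135557 145904/135557]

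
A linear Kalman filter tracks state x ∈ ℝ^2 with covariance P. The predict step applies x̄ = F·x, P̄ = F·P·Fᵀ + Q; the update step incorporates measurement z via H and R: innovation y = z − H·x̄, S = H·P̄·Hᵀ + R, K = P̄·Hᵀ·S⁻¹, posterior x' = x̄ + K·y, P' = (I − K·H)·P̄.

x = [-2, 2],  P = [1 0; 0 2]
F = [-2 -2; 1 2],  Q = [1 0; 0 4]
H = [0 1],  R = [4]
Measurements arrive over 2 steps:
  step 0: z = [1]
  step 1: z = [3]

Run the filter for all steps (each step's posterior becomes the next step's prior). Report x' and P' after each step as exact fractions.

step 0: x' = [10/17, 21/17], P' = [121/17 -40/17; -40/17 52/17]
step 1: x' = [-220/61, 919/305], P' = [877/61 -168/61; -168/61 948/305]

step 0: x̄ = F·x = [0, 2]
step 0: P̄ = F·P·Fᵀ + Q = [13 -10; -10 13]
step 0: y = z − H·x̄ = [-1]
step 0: S = H·P̄·Hᵀ + R = [17]
step 0: K = P̄·Hᵀ·S⁻¹ = [-10/17; 13/17]
step 0: x' = x̄ + K·y = [10/17, 21/17]
step 0: P' = (I − K·H)·P̄ = [121/17 -40/17; -40/17 52/17]
step 1: x̄ = F·x = [-62/17, 52/17]
step 1: P̄ = F·P·Fᵀ + Q = [389/17 -210/17; -210/17 237/17]
step 1: y = z − H·x̄ = [-1/17]
step 1: S = H·P̄·Hᵀ + R = [305/17]
step 1: K = P̄·Hᵀ·S⁻¹ = [-42/61; 237/305]
step 1: x' = x̄ + K·y = [-220/61, 919/305]
step 1: P' = (I − K·H)·P̄ = [877/61 -168/61; -168/61 948/305]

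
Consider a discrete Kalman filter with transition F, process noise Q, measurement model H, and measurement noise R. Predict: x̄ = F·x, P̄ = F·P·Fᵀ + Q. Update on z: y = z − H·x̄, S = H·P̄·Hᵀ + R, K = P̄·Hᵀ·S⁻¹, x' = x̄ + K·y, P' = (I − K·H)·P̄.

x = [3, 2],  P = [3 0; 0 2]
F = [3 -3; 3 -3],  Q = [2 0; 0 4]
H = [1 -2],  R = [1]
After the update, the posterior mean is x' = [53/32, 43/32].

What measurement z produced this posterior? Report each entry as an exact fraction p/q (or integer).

z = [-1]

x̄ = F·x = [3, 3]
P̄ = F·P·Fᵀ + Q = [47 45; 45 49]
S = H·P̄·Hᵀ + R = [64]
K = P̄·Hᵀ·S⁻¹ = [-43/64; -53/64]
x' − x̄ = [-43/32, -53/32] = K·y
y = (KᵀK)⁻¹·Kᵀ·(x' − x̄) = [2]
z = y + H·x̄ = [2] + [-3] = [-1]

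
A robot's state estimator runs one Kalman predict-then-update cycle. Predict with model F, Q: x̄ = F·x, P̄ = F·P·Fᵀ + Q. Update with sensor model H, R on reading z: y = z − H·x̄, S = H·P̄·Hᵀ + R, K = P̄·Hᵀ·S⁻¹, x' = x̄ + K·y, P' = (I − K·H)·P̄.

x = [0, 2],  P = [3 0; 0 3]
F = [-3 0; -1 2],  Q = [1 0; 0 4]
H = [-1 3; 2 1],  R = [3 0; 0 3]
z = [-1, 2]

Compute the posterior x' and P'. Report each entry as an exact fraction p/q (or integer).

x' = [5437/5761, 843/11522]
P' = [6891/11522 717/11522; 717/11522 1734/5761]

x̄ = F·x = [0, 4]
P̄ = F·P·Fᵀ + Q = [28 9; 9 19]
y = z − H·x̄ = [-13, -2]
S = H·P̄·Hᵀ + R = [148 46; 46 170]
K = P̄·Hᵀ·S⁻¹ = [-790/5761 4833/11522; 3229/11522 817/5761]
x' = x̄ + K·y = [5437/5761, 843/11522]
P' = (I − K·H)·P̄ = [6891/11522 717/11522; 717/11522 1734/5761]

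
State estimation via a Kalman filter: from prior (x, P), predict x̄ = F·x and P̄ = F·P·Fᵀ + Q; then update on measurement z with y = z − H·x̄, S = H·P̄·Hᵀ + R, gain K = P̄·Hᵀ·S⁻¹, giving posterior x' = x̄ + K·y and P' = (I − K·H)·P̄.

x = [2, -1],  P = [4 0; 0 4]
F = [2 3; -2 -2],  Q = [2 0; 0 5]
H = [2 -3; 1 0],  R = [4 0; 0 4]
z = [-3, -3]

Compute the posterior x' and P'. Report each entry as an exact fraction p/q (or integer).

x' = [-8647/3965, -1617/3965]
P' = [7596/3965 4456/3965; 4456/3965 4276/3965]

x̄ = F·x = [1, -2]
P̄ = F·P·Fᵀ + Q = [54 -40; -40 37]
y = z − H·x̄ = [-11, -4]
S = H·P̄·Hᵀ + R = [1033 228; 228 58]
K = P̄·Hᵀ·S⁻¹ = [456/3965 1899/3965; -979/3965 1114/3965]
x' = x̄ + K·y = [-8647/3965, -1617/3965]
P' = (I − K·H)·P̄ = [7596/3965 4456/3965; 4456/3965 4276/3965]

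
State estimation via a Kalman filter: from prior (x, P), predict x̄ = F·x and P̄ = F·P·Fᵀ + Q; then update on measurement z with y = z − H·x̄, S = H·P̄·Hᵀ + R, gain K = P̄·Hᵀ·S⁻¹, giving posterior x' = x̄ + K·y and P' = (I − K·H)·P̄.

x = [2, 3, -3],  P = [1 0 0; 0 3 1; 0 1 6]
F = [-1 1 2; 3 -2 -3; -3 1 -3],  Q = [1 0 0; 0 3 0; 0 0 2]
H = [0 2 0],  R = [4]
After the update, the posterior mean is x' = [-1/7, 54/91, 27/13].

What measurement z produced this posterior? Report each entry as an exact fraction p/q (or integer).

z = [1]

x̄ = F·x = [-5, 9, 6]
P̄ = F·P·Fᵀ + Q = [33 -52 -31; -52 90 42; -31 42 62]
S = H·P̄·Hᵀ + R = [364]
K = P̄·Hᵀ·S⁻¹ = [-2/7; 45/91; 3/13]
x' − x̄ = [34/7, -765/91, -51/13] = K·y
y = (KᵀK)⁻¹·Kᵀ·(x' − x̄) = [-17]
z = y + H·x̄ = [-17] + [18] = [1]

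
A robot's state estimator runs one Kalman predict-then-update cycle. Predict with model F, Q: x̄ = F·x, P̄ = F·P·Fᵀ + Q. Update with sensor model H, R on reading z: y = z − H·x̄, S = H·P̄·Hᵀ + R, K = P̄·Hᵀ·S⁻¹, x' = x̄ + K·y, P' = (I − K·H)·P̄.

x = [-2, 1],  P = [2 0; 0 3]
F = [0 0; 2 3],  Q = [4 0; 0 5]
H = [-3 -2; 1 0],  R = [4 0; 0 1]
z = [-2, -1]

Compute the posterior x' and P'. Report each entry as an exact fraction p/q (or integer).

x' = [-76/107, 213/107]
P' = [82/107 -120/107; -120/107 280/107]

x̄ = F·x = [0, -1]
P̄ = F·P·Fᵀ + Q = [4 0; 0 40]
y = z − H·x̄ = [-4, -1]
S = H·P̄·Hᵀ + R = [200 -12; -12 5]
K = P̄·Hᵀ·S⁻¹ = [-3/214 82/107; -50/107 -120/107]
x' = x̄ + K·y = [-76/107, 213/107]
P' = (I − K·H)·P̄ = [82/107 -120/107; -120/107 280/107]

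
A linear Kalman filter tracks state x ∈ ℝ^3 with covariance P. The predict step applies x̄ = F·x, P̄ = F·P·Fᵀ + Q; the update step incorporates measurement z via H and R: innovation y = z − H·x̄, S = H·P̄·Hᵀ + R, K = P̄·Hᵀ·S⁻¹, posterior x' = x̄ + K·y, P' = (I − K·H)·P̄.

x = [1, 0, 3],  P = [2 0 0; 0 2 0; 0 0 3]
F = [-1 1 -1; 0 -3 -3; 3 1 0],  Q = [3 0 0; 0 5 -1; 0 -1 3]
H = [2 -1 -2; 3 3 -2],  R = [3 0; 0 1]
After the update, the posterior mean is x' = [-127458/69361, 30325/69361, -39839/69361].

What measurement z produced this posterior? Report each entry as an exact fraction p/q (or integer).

z = [-3, -3]

x̄ = F·x = [-4, -9, 3]
P̄ = F·P·Fᵀ + Q = [10 3 -4; 3 50 -7; -4 -7 23]
S = H·P̄·Hᵀ + R = [177 79; 79 819]
K = P̄·Hᵀ·S⁻¹ = [8381/69361 3172/69361; -38237/138722 32991/138722; -16126/69361 -5135/69361]
x' − x̄ = [149986/69361, 654574/69361, -247922/69361] = K·y
y = (KᵀK)⁻¹·Kᵀ·(x' − x̄) = [2, 42]
z = y + H·x̄ = [2, 42] + [-5, -45] = [-3, -3]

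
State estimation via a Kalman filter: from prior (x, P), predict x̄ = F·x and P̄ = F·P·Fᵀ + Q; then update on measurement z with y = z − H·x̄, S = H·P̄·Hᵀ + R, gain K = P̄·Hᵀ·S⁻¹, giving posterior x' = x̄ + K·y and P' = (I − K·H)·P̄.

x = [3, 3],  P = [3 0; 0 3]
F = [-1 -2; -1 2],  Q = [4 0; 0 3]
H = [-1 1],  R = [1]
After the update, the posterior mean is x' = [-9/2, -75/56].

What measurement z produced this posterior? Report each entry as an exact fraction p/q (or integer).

x̄ = F·x = [-9, 3]
P̄ = F·P·Fᵀ + Q = [19 -9; -9 18]
S = H·P̄·Hᵀ + R = [56]
K = P̄·Hᵀ·S⁻¹ = [-1/2; 27/56]
x' − x̄ = [9/2, -243/56] = K·y
y = (KᵀK)⁻¹·Kᵀ·(x' − x̄) = [-9]
z = y + H·x̄ = [-9] + [12] = [3]

z = [3]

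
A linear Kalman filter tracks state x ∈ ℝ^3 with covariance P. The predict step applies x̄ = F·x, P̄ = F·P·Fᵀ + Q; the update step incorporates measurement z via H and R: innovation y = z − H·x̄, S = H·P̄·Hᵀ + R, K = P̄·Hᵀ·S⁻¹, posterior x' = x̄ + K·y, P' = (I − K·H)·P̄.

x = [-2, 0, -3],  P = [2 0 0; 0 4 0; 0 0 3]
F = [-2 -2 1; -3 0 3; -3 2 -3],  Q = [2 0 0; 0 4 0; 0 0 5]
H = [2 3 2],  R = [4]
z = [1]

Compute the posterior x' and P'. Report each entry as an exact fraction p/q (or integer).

x' = [-245/173, -6357/865, 11237/865]
P' = [3212/173 384/173 -3750/173; 384/173 13144/865 -21294/865; -3750/173 -21294/865 50849/865]

x̄ = F·x = [1, -3, 15]
P̄ = F·P·Fᵀ + Q = [29 21 -13; 21 49 -9; -13 -9 66]
y = z − H·x̄ = [-22]
S = H·P̄·Hᵀ + R = [865]
K = P̄·Hᵀ·S⁻¹ = [19/173; 171/865; 79/865]
x' = x̄ + K·y = [-245/173, -6357/865, 11237/865]
P' = (I − K·H)·P̄ = [3212/173 384/173 -3750/173; 384/173 13144/865 -21294/865; -3750/173 -21294/865 50849/865]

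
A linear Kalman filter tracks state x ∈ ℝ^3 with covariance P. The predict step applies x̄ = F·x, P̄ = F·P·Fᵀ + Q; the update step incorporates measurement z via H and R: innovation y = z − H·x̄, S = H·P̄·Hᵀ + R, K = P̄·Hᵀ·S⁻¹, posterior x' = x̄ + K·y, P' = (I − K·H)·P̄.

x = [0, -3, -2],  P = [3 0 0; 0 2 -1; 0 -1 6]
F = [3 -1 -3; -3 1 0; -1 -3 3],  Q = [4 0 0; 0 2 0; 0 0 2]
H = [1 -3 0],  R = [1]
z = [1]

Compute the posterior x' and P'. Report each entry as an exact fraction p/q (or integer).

x' = [1950/517, 472/517, 2622/517]
P' = [16596/517 5479/517 -22554/517; 5479/517 1866/517 -7497/517; -22554/517 -7497/517 45146/517]

x̄ = F·x = [9, -3, 3]
P̄ = F·P·Fᵀ + Q = [81 -26 -63; -26 31 0; -63 0 95]
y = z − H·x̄ = [-17]
S = H·P̄·Hᵀ + R = [517]
K = P̄·Hᵀ·S⁻¹ = [159/517; -119/517; -63/517]
x' = x̄ + K·y = [1950/517, 472/517, 2622/517]
P' = (I − K·H)·P̄ = [16596/517 5479/517 -22554/517; 5479/517 1866/517 -7497/517; -22554/517 -7497/517 45146/517]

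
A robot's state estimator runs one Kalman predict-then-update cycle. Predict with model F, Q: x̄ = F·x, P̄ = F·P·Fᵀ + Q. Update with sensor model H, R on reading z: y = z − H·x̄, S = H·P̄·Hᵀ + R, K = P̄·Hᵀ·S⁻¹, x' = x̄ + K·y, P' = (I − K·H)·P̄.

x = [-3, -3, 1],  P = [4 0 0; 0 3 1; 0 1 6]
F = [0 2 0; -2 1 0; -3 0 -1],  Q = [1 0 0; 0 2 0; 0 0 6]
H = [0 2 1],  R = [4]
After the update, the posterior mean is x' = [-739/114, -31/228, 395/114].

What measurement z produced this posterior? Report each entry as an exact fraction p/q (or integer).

x̄ = F·x = [-6, 3, 8]
P̄ = F·P·Fᵀ + Q = [13 6 -2; 6 21 23; -2 23 48]
S = H·P̄·Hᵀ + R = [228]
K = P̄·Hᵀ·S⁻¹ = [5/114; 65/228; 47/114]
x' − x̄ = [-55/114, -715/228, -517/114] = K·y
y = (KᵀK)⁻¹·Kᵀ·(x' − x̄) = [-11]
z = y + H·x̄ = [-11] + [14] = [3]

z = [3]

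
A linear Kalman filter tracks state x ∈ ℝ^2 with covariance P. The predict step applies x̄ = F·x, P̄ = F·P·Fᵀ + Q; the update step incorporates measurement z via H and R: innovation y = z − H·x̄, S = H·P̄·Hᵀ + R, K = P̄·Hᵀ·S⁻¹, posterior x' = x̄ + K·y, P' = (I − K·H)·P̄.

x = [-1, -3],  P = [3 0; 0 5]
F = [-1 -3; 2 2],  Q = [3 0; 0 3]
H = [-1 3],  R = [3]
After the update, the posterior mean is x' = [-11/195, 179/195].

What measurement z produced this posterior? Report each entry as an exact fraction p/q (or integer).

x̄ = F·x = [10, -8]
P̄ = F·P·Fᵀ + Q = [51 -36; -36 35]
S = H·P̄·Hᵀ + R = [585]
K = P̄·Hᵀ·S⁻¹ = [-53/195; 47/195]
x' − x̄ = [-1961/195, 1739/195] = K·y
y = (KᵀK)⁻¹·Kᵀ·(x' − x̄) = [37]
z = y + H·x̄ = [37] + [-34] = [3]

z = [3]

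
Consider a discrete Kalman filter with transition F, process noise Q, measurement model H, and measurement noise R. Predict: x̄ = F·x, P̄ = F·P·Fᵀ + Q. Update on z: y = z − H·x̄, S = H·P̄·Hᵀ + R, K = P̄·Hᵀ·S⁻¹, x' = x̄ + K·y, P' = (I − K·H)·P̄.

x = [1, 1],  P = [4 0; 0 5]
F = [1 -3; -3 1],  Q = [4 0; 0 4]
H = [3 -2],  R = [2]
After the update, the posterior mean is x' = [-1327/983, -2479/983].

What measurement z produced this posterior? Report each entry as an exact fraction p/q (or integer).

z = [1]

x̄ = F·x = [-2, -2]
P̄ = F·P·Fᵀ + Q = [53 -27; -27 45]
S = H·P̄·Hᵀ + R = [983]
K = P̄·Hᵀ·S⁻¹ = [213/983; -171/983]
x' − x̄ = [639/983, -513/983] = K·y
y = (KᵀK)⁻¹·Kᵀ·(x' − x̄) = [3]
z = y + H·x̄ = [3] + [-2] = [1]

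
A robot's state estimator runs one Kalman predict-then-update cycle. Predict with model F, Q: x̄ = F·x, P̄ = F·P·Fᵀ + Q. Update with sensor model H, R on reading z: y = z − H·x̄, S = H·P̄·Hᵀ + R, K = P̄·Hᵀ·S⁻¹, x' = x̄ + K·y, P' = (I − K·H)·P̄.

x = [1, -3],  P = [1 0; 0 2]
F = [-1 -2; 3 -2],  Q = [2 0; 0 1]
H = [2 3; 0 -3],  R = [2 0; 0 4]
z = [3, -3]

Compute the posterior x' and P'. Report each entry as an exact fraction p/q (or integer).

x̄ = F·x = [5, 9]
P̄ = F·P·Fᵀ + Q = [11 5; 5 18]
y = z − H·x̄ = [-34, 24]
S = H·P̄·Hᵀ + R = [268 -192; -192 166]
K = P̄·Hᵀ·S⁻¹ = [1631/3812 771/1906; 32/953 -273/953]
x' = x̄ + K·y = [307/1906, 937/953]
P' = (I − K·H)·P̄ = [4715/3812 -514/953; -514/953 364/953]

x' = [307/1906, 937/953]
P' = [4715/3812 -514/953; -514/953 364/953]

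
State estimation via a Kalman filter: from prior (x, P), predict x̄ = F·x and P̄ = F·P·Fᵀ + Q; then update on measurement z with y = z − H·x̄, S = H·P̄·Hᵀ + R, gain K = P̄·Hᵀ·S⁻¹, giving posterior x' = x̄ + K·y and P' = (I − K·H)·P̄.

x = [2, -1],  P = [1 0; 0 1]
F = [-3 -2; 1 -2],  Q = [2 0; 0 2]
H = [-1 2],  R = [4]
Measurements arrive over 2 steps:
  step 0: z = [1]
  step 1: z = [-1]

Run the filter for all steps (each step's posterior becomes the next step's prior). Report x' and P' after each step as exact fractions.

step 0: x' = [-29/43, 29/43], P' = [476/43 212/43; 212/43 132/43]
step 1: x' = [-2215/879, -1579/879], P' = [98524/4395 41716/4395; 41716/4395 21394/4395]

step 0: x̄ = F·x = [-4, 4]
step 0: P̄ = F·P·Fᵀ + Q = [15 1; 1 7]
step 0: y = z − H·x̄ = [-11]
step 0: S = H·P̄·Hᵀ + R = [43]
step 0: K = P̄·Hᵀ·S⁻¹ = [-13/43; 13/43]
step 0: x' = x̄ + K·y = [-29/43, 29/43]
step 0: P' = (I − K·H)·P̄ = [476/43 212/43; 212/43 132/43]
step 1: x̄ = F·x = [29/43, -87/43]
step 1: P̄ = F·P·Fᵀ + Q = [7442/43 -52/43; -52/43 242/43]
step 1: y = z − H·x̄ = [160/43]
step 1: S = H·P̄·Hᵀ + R = [8790/43]
step 1: K = P̄·Hᵀ·S⁻¹ = [-3773/4395; 268/4395]
step 1: x' = x̄ + K·y = [-2215/879, -1579/879]
step 1: P' = (I − K·H)·P̄ = [98524/4395 41716/4395; 41716/4395 21394/4395]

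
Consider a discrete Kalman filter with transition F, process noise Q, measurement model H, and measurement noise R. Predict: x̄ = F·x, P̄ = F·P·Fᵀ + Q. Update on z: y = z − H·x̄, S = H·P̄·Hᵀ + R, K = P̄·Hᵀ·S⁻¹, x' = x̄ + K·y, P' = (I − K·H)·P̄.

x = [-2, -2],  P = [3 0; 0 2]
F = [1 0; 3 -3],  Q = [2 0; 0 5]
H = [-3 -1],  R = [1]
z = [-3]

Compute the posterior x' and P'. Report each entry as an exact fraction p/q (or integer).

x' = [-14/25, 231/50]
P' = [29/25 -83/25; -83/25 1571/150]

x̄ = F·x = [-2, 0]
P̄ = F·P·Fᵀ + Q = [5 9; 9 50]
y = z − H·x̄ = [-9]
S = H·P̄·Hᵀ + R = [150]
K = P̄·Hᵀ·S⁻¹ = [-4/25; -77/150]
x' = x̄ + K·y = [-14/25, 231/50]
P' = (I − K·H)·P̄ = [29/25 -83/25; -83/25 1571/150]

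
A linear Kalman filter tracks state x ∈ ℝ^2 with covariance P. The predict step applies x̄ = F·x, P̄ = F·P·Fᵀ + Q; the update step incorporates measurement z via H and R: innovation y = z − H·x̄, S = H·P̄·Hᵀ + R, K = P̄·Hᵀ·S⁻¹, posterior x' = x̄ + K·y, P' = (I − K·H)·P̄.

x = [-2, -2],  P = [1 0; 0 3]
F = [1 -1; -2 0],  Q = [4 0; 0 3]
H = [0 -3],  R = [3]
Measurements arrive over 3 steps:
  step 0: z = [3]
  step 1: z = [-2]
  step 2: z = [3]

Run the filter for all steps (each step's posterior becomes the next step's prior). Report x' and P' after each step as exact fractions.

step 0: x' = [15/11, -17/22], P' = [82/11 -1/11; -1/11 7/22]
step 1: x' = [647/1094, 346/547], P' = [5563/1094 -83/547; -83/547 361/1094]
step 2: x' = [-1185/9712, -9737/9712], P' = [197535/38848 -5729/38848; -5729/38848 12767/38848]

step 0: x̄ = F·x = [0, 4]
step 0: P̄ = F·P·Fᵀ + Q = [8 -2; -2 7]
step 0: y = z − H·x̄ = [15]
step 0: S = H·P̄·Hᵀ + R = [66]
step 0: K = P̄·Hᵀ·S⁻¹ = [1/11; -7/22]
step 0: x' = x̄ + K·y = [15/11, -17/22]
step 0: P' = (I − K·H)·P̄ = [82/11 -1/11; -1/11 7/22]
step 1: x̄ = F·x = [47/22, -30/11]
step 1: P̄ = F·P·Fᵀ + Q = [263/22 -166/11; -166/11 361/11]
step 1: y = z − H·x̄ = [-112/11]
step 1: S = H·P̄·Hᵀ + R = [3282/11]
step 1: K = P̄·Hᵀ·S⁻¹ = [83/547; -361/1094]
step 1: x' = x̄ + K·y = [647/1094, 346/547]
step 1: P' = (I − K·H)·P̄ = [5563/1094 -83/547; -83/547 361/1094]
step 2: x̄ = F·x = [-45/1094, -647/547]
step 2: P̄ = F·P·Fᵀ + Q = [5316/547 -5729/547; -5729/547 12767/547]
step 2: y = z − H·x̄ = [-300/547]
step 2: S = H·P̄·Hᵀ + R = [116544/547]
step 2: K = P̄·Hᵀ·S⁻¹ = [5729/38848; -12767/38848]
step 2: x' = x̄ + K·y = [-1185/9712, -9737/9712]
step 2: P' = (I − K·H)·P̄ = [197535/38848 -5729/38848; -5729/38848 12767/38848]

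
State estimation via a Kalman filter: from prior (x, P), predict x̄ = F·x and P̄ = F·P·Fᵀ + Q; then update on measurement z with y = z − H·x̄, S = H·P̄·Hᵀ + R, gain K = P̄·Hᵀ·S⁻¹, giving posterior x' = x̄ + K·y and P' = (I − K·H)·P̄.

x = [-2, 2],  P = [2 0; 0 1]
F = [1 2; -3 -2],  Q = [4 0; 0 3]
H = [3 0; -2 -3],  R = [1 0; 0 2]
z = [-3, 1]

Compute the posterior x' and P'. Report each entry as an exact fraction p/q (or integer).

x̄ = F·x = [2, 2]
P̄ = F·P·Fᵀ + Q = [10 -10; -10 25]
y = z − H·x̄ = [-9, 11]
S = H·P̄·Hᵀ + R = [91 30; 30 147]
K = P̄·Hᵀ·S⁻¹ = [1370/4159 10/12477; -920/4159 -4105/12477]
x' = x̄ + K·y = [-11926/12477, 4639/12477]
P' = (I − K·H)·P̄ = [1370/12477 -920/12477; -920/12477 3350/12477]

x' = [-11926/12477, 4639/12477]
P' = [1370/12477 -920/12477; -920/12477 3350/12477]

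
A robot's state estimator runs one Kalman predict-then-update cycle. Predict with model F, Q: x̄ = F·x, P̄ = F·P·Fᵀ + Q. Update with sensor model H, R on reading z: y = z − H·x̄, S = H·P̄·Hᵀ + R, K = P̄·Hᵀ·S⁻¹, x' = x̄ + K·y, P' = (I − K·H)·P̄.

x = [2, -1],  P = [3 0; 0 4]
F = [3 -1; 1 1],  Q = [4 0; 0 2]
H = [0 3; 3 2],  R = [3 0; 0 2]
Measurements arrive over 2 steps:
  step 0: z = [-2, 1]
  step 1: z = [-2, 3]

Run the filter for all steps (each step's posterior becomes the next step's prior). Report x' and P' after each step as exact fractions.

step 0: x' = [6779/8297, -5569/8297], P' = [2970/8297 -1730/8297; -1730/8297 2628/8297]
step 1: x' = [3833641/2656790, -321307/531358], P' = [445673/1328395 -48823/265679; -48823/265679 75531/265679]

step 0: x̄ = F·x = [7, 1]
step 0: P̄ = F·P·Fᵀ + Q = [35 5; 5 9]
step 0: y = z − H·x̄ = [-5, -22]
step 0: S = H·P̄·Hᵀ + R = [84 99; 99 413]
step 0: K = P̄·Hᵀ·S⁻¹ = [-1730/8297 2725/8297; 2628/8297 33/8297]
step 0: x' = x̄ + K·y = [6779/8297, -5569/8297]
step 0: P' = (I − K·H)·P̄ = [2970/8297 -1730/8297; -1730/8297 2628/8297]
step 1: x̄ = F·x = [25906/8297, 1210/8297]
step 1: P̄ = F·P·Fᵀ + Q = [72926/8297 2822/8297; 2822/8297 18732/8297]
step 1: y = z − H·x̄ = [-20224/8297, -55247/8297]
step 1: S = H·P̄·Hᵀ + R = [193479/8297 137790/8297; 137790/8297 781720/8297]
step 1: K = P̄·Hᵀ·S⁻¹ = [-48823/265679 848789/2656790; 75531/265679 4593/531358]
step 1: x' = x̄ + K·y = [3833641/2656790, -321307/531358]
step 1: P' = (I − K·H)·P̄ = [445673/1328395 -48823/265679; -48823/265679 75531/265679]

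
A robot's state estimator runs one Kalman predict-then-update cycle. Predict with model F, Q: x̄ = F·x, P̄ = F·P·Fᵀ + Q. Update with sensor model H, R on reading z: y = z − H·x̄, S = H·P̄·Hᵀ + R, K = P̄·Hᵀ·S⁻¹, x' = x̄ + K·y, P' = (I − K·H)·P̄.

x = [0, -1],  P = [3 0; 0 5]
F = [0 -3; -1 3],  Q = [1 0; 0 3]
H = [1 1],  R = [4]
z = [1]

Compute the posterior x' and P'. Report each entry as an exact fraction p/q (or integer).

x̄ = F·x = [3, -3]
P̄ = F·P·Fᵀ + Q = [46 -45; -45 51]
y = z − H·x̄ = [1]
S = H·P̄·Hᵀ + R = [11]
K = P̄·Hᵀ·S⁻¹ = [1/11; 6/11]
x' = x̄ + K·y = [34/11, -27/11]
P' = (I − K·H)·P̄ = [505/11 -501/11; -501/11 525/11]

x' = [34/11, -27/11]
P' = [505/11 -501/11; -501/11 525/11]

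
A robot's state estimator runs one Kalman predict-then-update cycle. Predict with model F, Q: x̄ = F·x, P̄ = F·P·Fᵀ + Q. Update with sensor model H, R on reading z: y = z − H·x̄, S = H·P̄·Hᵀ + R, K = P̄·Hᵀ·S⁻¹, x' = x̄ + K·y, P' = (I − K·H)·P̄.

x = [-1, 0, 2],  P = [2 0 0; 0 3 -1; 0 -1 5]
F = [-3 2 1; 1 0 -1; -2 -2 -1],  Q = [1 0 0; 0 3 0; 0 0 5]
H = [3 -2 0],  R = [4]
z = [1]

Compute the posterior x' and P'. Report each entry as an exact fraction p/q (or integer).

x̄ = F·x = [5, -3, 0]
P̄ = F·P·Fᵀ + Q = [32 -9 -1; -9 10 -1; -1 -1 26]
y = z − H·x̄ = [-20]
S = H·P̄·Hᵀ + R = [440]
K = P̄·Hᵀ·S⁻¹ = [57/220; -47/440; -1/440]
x' = x̄ + K·y = [-2/11, -19/22, 1/22]
P' = (I − K·H)·P̄ = [271/110 699/220 -163/220; 699/220 2191/440 -487/440; -163/220 -487/440 11439/440]

x' = [-2/11, -19/22, 1/22]
P' = [271/110 699/220 -163/220; 699/220 2191/440 -487/440; -163/220 -487/440 11439/440]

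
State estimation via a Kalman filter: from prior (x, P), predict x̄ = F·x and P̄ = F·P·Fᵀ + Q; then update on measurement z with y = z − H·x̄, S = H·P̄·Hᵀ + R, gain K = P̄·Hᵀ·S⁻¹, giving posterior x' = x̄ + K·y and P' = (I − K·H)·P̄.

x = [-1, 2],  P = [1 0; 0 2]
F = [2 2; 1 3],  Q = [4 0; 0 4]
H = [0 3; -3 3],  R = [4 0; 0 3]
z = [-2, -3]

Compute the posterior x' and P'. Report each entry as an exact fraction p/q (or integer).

x̄ = F·x = [2, 5]
P̄ = F·P·Fᵀ + Q = [16 14; 14 23]
y = z − H·x̄ = [-17, -12]
S = H·P̄·Hᵀ + R = [211 81; 81 102]
K = P̄·Hᵀ·S⁻¹ = [1590/4987 -1556/4987; 1617/4987 36/4987]
x' = x̄ + K·y = [1616/4987, -2986/4987]
P' = (I − K·H)·P̄ = [3676/4987 2120/4987; 2120/4987 2156/4987]

x' = [1616/4987, -2986/4987]
P' = [3676/4987 2120/4987; 2120/4987 2156/4987]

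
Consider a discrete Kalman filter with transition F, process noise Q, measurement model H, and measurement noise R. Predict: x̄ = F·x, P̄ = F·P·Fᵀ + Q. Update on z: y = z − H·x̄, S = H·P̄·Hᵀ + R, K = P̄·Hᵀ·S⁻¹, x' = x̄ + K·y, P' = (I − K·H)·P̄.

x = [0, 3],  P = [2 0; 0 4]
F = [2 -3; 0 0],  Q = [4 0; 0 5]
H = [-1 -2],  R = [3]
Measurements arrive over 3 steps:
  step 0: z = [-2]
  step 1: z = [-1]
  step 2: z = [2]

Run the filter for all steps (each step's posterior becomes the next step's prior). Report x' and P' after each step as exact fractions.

step 0: x' = [-111/71, 110/71], P' = [1104/71 -480/71; -480/71 255/71]
step 1: x' = [59/14388, 3115/7194], P' = [293365/14388 -63775/7194; -63775/7194 16210/3597]
step 2: x' = [-1779375/919024, -12755/459512], P' = [19234739/919024 -4181465/459512; -4181465/459512 1058855/229756]

step 0: x̄ = F·x = [-9, 0]
step 0: P̄ = F·P·Fᵀ + Q = [48 0; 0 5]
step 0: y = z − H·x̄ = [-11]
step 0: S = H·P̄·Hᵀ + R = [71]
step 0: K = P̄·Hᵀ·S⁻¹ = [-48/71; -10/71]
step 0: x' = x̄ + K·y = [-111/71, 110/71]
step 0: P' = (I − K·H)·P̄ = [1104/71 -480/71; -480/71 255/71]
step 1: x̄ = F·x = [-552/71, 0]
step 1: P̄ = F·P·Fᵀ + Q = [12755/71 0; 0 5]
step 1: y = z − H·x̄ = [-623/71]
step 1: S = H·P̄·Hᵀ + R = [14388/71]
step 1: K = P̄·Hᵀ·S⁻¹ = [-12755/14388; -355/7194]
step 1: x' = x̄ + K·y = [59/14388, 3115/7194]
step 1: P' = (I − K·H)·P̄ = [293365/14388 -63775/7194; -63775/7194 16210/3597]
step 2: x̄ = F·x = [-4643/3597, 0]
step 2: P̄ = F·P·Fᵀ + Q = [836293/3597 0; 0 5]
step 2: y = z − H·x̄ = [2551/3597]
step 2: S = H·P̄·Hᵀ + R = [919024/3597]
step 2: K = P̄·Hᵀ·S⁻¹ = [-836293/919024; -17985/459512]
step 2: x' = x̄ + K·y = [-1779375/919024, -12755/459512]
step 2: P' = (I − K·H)·P̄ = [19234739/919024 -4181465/459512; -4181465/459512 1058855/229756]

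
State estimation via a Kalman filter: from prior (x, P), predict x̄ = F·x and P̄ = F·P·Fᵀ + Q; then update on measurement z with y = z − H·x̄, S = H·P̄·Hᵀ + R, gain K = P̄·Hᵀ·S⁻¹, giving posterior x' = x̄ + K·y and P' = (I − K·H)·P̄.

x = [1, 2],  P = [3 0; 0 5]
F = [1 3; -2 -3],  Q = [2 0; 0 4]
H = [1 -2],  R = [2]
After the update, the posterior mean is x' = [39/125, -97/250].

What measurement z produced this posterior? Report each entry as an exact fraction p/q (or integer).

z = [1]

x̄ = F·x = [7, -8]
P̄ = F·P·Fᵀ + Q = [50 -51; -51 61]
S = H·P̄·Hᵀ + R = [500]
K = P̄·Hᵀ·S⁻¹ = [38/125; -173/500]
x' − x̄ = [-836/125, 1903/250] = K·y
y = (KᵀK)⁻¹·Kᵀ·(x' − x̄) = [-22]
z = y + H·x̄ = [-22] + [23] = [1]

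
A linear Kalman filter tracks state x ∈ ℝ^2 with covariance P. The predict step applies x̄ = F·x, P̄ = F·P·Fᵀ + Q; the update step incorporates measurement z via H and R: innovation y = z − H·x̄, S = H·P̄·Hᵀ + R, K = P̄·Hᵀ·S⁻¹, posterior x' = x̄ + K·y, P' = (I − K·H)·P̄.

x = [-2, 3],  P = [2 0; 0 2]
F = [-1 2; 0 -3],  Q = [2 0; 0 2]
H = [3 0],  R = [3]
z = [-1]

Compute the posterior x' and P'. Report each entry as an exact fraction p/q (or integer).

x̄ = F·x = [8, -9]
P̄ = F·P·Fᵀ + Q = [12 -12; -12 20]
y = z − H·x̄ = [-25]
S = H·P̄·Hᵀ + R = [111]
K = P̄·Hᵀ·S⁻¹ = [12/37; -12/37]
x' = x̄ + K·y = [-4/37, -33/37]
P' = (I − K·H)·P̄ = [12/37 -12/37; -12/37 308/37]

x' = [-4/37, -33/37]
P' = [12/37 -12/37; -12/37 308/37]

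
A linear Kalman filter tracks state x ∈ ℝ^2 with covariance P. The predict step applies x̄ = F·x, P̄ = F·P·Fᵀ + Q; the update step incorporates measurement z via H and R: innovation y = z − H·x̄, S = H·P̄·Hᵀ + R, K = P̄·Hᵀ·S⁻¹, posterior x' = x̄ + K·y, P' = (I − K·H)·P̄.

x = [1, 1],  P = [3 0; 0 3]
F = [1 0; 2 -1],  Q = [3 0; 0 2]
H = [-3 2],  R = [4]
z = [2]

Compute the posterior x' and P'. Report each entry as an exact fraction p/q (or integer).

x' = [2/3, 17/9]
P' = [16/3 70/9; 70/9 331/27]

x̄ = F·x = [1, 1]
P̄ = F·P·Fᵀ + Q = [6 6; 6 17]
y = z − H·x̄ = [3]
S = H·P̄·Hᵀ + R = [54]
K = P̄·Hᵀ·S⁻¹ = [-1/9; 8/27]
x' = x̄ + K·y = [2/3, 17/9]
P' = (I − K·H)·P̄ = [16/3 70/9; 70/9 331/27]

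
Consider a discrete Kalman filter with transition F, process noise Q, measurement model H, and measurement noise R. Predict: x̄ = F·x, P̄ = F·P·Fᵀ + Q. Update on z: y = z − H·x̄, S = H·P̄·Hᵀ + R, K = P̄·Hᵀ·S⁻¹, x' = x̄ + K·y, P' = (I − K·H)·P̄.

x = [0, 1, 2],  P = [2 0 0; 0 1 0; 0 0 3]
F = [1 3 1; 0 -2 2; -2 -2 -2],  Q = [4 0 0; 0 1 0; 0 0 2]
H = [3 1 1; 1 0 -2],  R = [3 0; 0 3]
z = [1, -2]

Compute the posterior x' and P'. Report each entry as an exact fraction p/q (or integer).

x' = [-141/2135, 831/2135, 1748/2135]
P' = [3301/2135 -18877/4270 1247/2135; -18877/4270 133519/8540 -9929/4270; 1247/2135 -9929/4270 1969/2135]

x̄ = F·x = [5, 2, -6]
P̄ = F·P·Fᵀ + Q = [18 0 -16; 0 17 -8; -16 -8 26]
y = z − H·x̄ = [-10, -19]
S = H·P̄·Hᵀ + R = [96 98; 98 189]
K = P̄·Hᵀ·S⁻¹ = [163/610 269/2135; 19/1220 327/4270; 71/610 -897/2135]
x' = x̄ + K·y = [-141/2135, 831/2135, 1748/2135]
P' = (I − K·H)·P̄ = [3301/2135 -18877/4270 1247/2135; -18877/4270 133519/8540 -9929/4270; 1247/2135 -9929/4270 1969/2135]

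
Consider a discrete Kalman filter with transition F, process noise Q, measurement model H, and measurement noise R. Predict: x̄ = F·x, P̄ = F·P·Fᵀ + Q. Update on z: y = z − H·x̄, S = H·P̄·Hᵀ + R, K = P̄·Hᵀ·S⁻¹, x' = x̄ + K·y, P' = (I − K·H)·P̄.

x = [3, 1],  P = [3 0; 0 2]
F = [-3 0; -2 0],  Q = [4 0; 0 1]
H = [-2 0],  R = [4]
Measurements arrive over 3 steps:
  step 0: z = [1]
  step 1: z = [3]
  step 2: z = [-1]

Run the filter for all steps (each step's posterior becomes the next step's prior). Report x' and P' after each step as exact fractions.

step 0: x̄ = F·x = [-9, -6]
step 0: P̄ = F·P·Fᵀ + Q = [31 18; 18 13]
step 0: y = z − H·x̄ = [-17]
step 0: S = H·P̄·Hᵀ + R = [128]
step 0: K = P̄·Hᵀ·S⁻¹ = [-31/64; -9/32]
step 0: x' = x̄ + K·y = [-49/64, -39/32]
step 0: P' = (I − K·H)·P̄ = [31/32 9/16; 9/16 23/8]
step 1: x̄ = F·x = [147/64, 49/32]
step 1: P̄ = F·P·Fᵀ + Q = [407/32 93/16; 93/16 39/8]
step 1: y = z − H·x̄ = [243/32]
step 1: S = H·P̄·Hᵀ + R = [439/8]
step 1: K = P̄·Hᵀ·S⁻¹ = [-407/878; -93/439]
step 1: x' = x̄ + K·y = [-537/439, -34/439]
step 1: P' = (I − K·H)·P̄ = [407/439 186/439; 186/439 1059/439]
step 2: x̄ = F·x = [1611/439, 1074/439]
step 2: P̄ = F·P·Fᵀ + Q = [5419/439 2442/439; 2442/439 2067/439]
step 2: y = z − H·x̄ = [2783/439]
step 2: S = H·P̄·Hᵀ + R = [23432/439]
step 2: K = P̄·Hᵀ·S⁻¹ = [-5419/11716; -1221/5858]
step 2: x' = x̄ + K·y = [8641/11716, 6591/5858]
step 2: P' = (I − K·H)·P̄ = [5419/5858 1221/2929; 1221/2929 6999/2929]

step 0: x' = [-49/64, -39/32], P' = [31/32 9/16; 9/16 23/8]
step 1: x' = [-537/439, -34/439], P' = [407/439 186/439; 186/439 1059/439]
step 2: x' = [8641/11716, 6591/5858], P' = [5419/5858 1221/2929; 1221/2929 6999/2929]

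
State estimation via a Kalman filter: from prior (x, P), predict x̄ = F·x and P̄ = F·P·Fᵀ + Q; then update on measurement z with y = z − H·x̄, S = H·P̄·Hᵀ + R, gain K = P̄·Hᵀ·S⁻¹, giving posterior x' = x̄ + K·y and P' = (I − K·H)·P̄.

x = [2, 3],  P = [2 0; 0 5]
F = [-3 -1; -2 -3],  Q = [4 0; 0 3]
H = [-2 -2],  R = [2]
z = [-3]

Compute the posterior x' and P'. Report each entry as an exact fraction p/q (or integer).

x' = [63/275, 326/275]
P' = [1593/275 -1539/275; -1539/275 1622/275]

x̄ = F·x = [-9, -13]
P̄ = F·P·Fᵀ + Q = [27 27; 27 56]
y = z − H·x̄ = [-47]
S = H·P̄·Hᵀ + R = [550]
K = P̄·Hᵀ·S⁻¹ = [-54/275; -83/275]
x' = x̄ + K·y = [63/275, 326/275]
P' = (I − K·H)·P̄ = [1593/275 -1539/275; -1539/275 1622/275]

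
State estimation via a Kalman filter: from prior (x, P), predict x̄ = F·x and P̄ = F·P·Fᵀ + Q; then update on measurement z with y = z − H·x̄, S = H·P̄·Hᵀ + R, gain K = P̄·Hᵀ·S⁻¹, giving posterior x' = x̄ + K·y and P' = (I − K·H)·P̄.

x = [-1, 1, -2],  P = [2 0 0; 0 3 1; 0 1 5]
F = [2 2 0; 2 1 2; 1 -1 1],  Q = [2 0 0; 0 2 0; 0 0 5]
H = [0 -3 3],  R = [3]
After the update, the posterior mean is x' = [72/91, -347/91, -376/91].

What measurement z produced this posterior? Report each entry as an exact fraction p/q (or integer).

z = [-1]

x̄ = F·x = [0, -5, -4]
P̄ = F·P·Fᵀ + Q = [22 18 0; 18 37 10; 0 10 13]
S = H·P̄·Hᵀ + R = [273]
K = P̄·Hᵀ·S⁻¹ = [-18/91; -27/91; 3/91]
x' − x̄ = [72/91, 108/91, -12/91] = K·y
y = (KᵀK)⁻¹·Kᵀ·(x' − x̄) = [-4]
z = y + H·x̄ = [-4] + [3] = [-1]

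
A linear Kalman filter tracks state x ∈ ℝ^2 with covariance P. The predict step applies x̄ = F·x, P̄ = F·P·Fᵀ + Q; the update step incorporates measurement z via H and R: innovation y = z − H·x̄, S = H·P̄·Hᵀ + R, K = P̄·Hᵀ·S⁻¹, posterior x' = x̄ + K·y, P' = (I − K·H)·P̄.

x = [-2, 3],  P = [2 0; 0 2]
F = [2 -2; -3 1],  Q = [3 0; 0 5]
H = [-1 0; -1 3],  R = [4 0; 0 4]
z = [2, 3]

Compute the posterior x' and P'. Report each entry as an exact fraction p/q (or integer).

x' = [-2914/1141, 279/1141]
P' = [8188/3423 2372/3423; 2372/3423 2152/3423]

x̄ = F·x = [-10, 9]
P̄ = F·P·Fᵀ + Q = [19 -16; -16 25]
y = z − H·x̄ = [-8, -34]
S = H·P̄·Hᵀ + R = [23 67; 67 344]
K = P̄·Hᵀ·S⁻¹ = [-2047/3423 -268/3423; -593/3423 1021/3423]
x' = x̄ + K·y = [-2914/1141, 279/1141]
P' = (I − K·H)·P̄ = [8188/3423 2372/3423; 2372/3423 2152/3423]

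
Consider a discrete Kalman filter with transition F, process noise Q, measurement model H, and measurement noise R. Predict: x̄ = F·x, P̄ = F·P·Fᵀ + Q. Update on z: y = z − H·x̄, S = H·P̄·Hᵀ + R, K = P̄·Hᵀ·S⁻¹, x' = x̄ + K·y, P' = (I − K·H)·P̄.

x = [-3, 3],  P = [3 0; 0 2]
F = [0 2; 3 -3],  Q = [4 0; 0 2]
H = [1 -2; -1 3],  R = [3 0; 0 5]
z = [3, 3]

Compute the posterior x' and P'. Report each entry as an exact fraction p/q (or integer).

x' = [1716/799, 2139/3196]
P' = [4980/799 1950/799; 1950/799 4065/3196]

x̄ = F·x = [6, -18]
P̄ = F·P·Fᵀ + Q = [12 -12; -12 47]
y = z − H·x̄ = [-39, 63]
S = H·P̄·Hᵀ + R = [251 -354; -354 512]
K = P̄·Hᵀ·S⁻¹ = [360/799 174/799; -55/1598 879/3196]
x' = x̄ + K·y = [1716/799, 2139/3196]
P' = (I − K·H)·P̄ = [4980/799 1950/799; 1950/799 4065/3196]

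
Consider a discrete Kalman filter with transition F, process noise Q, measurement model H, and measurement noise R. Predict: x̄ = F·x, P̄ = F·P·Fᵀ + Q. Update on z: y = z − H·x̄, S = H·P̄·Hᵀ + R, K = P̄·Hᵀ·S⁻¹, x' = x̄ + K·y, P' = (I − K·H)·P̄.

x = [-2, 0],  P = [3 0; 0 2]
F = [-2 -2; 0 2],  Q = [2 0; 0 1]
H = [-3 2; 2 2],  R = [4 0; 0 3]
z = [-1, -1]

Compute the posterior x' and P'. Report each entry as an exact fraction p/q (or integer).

x̄ = F·x = [4, 0]
P̄ = F·P·Fᵀ + Q = [22 -8; -8 9]
y = z − H·x̄ = [11, -9]
S = H·P̄·Hᵀ + R = [334 -80; -80 63]
K = P̄·Hᵀ·S⁻¹ = [-1463/7321 1396/7321; 1403/7321 2014/7321]
x' = x̄ + K·y = [627/7321, -2693/7321]
P' = (I − K·H)·P̄ = [2008/7321 86/7321; 86/7321 2935/7321]

x' = [627/7321, -2693/7321]
P' = [2008/7321 86/7321; 86/7321 2935/7321]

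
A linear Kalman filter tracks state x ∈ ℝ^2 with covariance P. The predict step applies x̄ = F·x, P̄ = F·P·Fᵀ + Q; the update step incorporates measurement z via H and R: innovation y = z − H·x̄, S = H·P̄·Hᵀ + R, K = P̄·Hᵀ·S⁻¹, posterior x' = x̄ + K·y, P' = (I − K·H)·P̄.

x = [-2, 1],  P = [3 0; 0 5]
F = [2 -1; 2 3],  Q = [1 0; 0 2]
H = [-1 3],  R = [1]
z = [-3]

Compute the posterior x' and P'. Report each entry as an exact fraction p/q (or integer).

x' = [-2705/568, -367/142]
P' = [9495/568 789/142; 789/142 139/71]

x̄ = F·x = [-5, -1]
P̄ = F·P·Fᵀ + Q = [18 -3; -3 59]
y = z − H·x̄ = [-5]
S = H·P̄·Hᵀ + R = [568]
K = P̄·Hᵀ·S⁻¹ = [-27/568; 45/142]
x' = x̄ + K·y = [-2705/568, -367/142]
P' = (I − K·H)·P̄ = [9495/568 789/142; 789/142 139/71]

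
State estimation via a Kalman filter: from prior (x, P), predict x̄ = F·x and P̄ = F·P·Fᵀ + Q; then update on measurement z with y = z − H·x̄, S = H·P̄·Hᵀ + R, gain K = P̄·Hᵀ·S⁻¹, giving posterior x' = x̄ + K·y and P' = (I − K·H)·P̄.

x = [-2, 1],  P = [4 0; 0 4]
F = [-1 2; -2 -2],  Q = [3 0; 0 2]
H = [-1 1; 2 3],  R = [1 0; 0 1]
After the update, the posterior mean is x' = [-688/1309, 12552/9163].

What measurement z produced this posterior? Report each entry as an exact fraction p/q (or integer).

z = [2, 3]

x̄ = F·x = [4, 2]
P̄ = F·P·Fᵀ + Q = [23 -8; -8 34]
S = H·P̄·Hᵀ + R = [74 64; 64 303]
K = P̄·Hᵀ·S⁻¹ = [-1543/2618 258/1309; 3611/9163 1838/9163]
x' − x̄ = [-5924/1309, -5774/9163] = K·y
y = (KᵀK)⁻¹·Kᵀ·(x' − x̄) = [4, -11]
z = y + H·x̄ = [4, -11] + [-2, 14] = [2, 3]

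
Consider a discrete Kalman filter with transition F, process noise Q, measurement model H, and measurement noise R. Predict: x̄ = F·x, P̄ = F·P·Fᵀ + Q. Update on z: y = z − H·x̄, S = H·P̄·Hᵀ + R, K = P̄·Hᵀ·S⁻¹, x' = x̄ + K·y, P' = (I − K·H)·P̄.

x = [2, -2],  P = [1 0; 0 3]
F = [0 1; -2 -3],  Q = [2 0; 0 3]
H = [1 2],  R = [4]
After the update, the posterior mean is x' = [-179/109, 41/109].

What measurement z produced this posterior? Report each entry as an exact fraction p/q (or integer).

x̄ = F·x = [-2, 2]
P̄ = F·P·Fᵀ + Q = [5 -9; -9 34]
S = H·P̄·Hᵀ + R = [109]
K = P̄·Hᵀ·S⁻¹ = [-13/109; 59/109]
x' − x̄ = [39/109, -177/109] = K·y
y = (KᵀK)⁻¹·Kᵀ·(x' − x̄) = [-3]
z = y + H·x̄ = [-3] + [2] = [-1]

z = [-1]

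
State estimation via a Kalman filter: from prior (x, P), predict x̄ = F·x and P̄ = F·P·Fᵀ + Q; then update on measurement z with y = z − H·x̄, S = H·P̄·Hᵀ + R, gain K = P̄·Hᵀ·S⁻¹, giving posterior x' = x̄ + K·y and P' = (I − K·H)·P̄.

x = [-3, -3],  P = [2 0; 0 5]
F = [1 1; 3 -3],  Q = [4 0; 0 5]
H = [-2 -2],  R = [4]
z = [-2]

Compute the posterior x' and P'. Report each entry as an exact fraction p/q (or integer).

x' = [-179/31, 413/62]
P' = [339/31 -338/31; -338/31 735/62]

x̄ = F·x = [-6, 0]
P̄ = F·P·Fᵀ + Q = [11 -9; -9 68]
y = z − H·x̄ = [-14]
S = H·P̄·Hᵀ + R = [248]
K = P̄·Hᵀ·S⁻¹ = [-1/62; -59/124]
x' = x̄ + K·y = [-179/31, 413/62]
P' = (I − K·H)·P̄ = [339/31 -338/31; -338/31 735/62]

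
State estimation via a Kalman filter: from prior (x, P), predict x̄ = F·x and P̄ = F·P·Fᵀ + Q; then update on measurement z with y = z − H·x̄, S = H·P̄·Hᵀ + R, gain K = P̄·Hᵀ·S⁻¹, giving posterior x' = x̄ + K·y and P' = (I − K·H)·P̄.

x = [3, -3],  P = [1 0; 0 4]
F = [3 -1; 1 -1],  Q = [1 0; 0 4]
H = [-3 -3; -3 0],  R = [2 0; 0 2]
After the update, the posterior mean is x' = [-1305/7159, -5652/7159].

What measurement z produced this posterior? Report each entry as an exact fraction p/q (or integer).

z = [3, 1]

x̄ = F·x = [12, 6]
P̄ = F·P·Fᵀ + Q = [14 7; 7 9]
S = H·P̄·Hᵀ + R = [335 189; 189 128]
K = P̄·Hᵀ·S⁻¹ = [-126/7159 -2163/7159; -2175/7159 2037/7159]
x' − x̄ = [-87213/7159, -48606/7159] = K·y
y = (KᵀK)⁻¹·Kᵀ·(x' − x̄) = [57, 37]
z = y + H·x̄ = [57, 37] + [-54, -36] = [3, 1]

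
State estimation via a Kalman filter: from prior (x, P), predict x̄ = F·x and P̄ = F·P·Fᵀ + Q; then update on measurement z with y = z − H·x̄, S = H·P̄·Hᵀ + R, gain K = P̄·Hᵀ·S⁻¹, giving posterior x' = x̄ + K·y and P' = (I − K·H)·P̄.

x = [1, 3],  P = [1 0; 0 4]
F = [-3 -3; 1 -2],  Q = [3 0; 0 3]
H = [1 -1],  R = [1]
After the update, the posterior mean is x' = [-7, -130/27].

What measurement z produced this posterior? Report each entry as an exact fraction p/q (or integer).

z = [-2]

x̄ = F·x = [-12, -5]
P̄ = F·P·Fᵀ + Q = [48 21; 21 20]
S = H·P̄·Hᵀ + R = [27]
K = P̄·Hᵀ·S⁻¹ = [1; 1/27]
x' − x̄ = [5, 5/27] = K·y
y = (KᵀK)⁻¹·Kᵀ·(x' − x̄) = [5]
z = y + H·x̄ = [5] + [-7] = [-2]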